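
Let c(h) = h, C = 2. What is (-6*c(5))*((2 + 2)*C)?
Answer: -240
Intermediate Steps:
(-6*c(5))*((2 + 2)*C) = (-6*5)*((2 + 2)*2) = -120*2 = -30*8 = -240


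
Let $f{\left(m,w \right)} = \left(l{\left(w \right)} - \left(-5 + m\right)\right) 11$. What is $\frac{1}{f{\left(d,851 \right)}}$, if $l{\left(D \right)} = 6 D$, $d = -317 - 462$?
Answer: $\frac{1}{64790} \approx 1.5434 \cdot 10^{-5}$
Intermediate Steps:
$d = -779$ ($d = -317 - 462 = -779$)
$f{\left(m,w \right)} = 55 - 11 m + 66 w$ ($f{\left(m,w \right)} = \left(6 w - \left(-5 + m\right)\right) 11 = \left(5 - m + 6 w\right) 11 = 55 - 11 m + 66 w$)
$\frac{1}{f{\left(d,851 \right)}} = \frac{1}{55 - -8569 + 66 \cdot 851} = \frac{1}{55 + 8569 + 56166} = \frac{1}{64790}$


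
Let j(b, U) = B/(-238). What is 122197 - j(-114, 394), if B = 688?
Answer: 14541787/119 ≈ 1.2220e+5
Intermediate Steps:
j(b, U) = -344/119 (j(b, U) = 688/(-238) = 688*(-1/238) = -344/119)
122197 - j(-114, 394) = 122197 - 1*(-344/119) = 122197 + 344/119 = 14541787/119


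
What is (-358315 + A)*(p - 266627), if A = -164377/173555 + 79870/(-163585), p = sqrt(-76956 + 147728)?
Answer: 542477161633107585308/5678198935 - 4069184003368808*sqrt(17693)/5678198935 ≈ 9.5442e+10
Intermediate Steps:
p = 2*sqrt(17693) (p = sqrt(70772) = 2*sqrt(17693) ≈ 266.03)
A = -8150289879/5678198935 (A = -164377*1/173555 + 79870*(-1/163585) = -164377/173555 - 15974/32717 = -8150289879/5678198935 ≈ -1.4354)
(-358315 + A)*(p - 266627) = (-358315 - 8150289879/5678198935)*(2*sqrt(17693) - 266627) = -2034592001684404*(-266627 + 2*sqrt(17693))/5678198935 = 542477161633107585308/5678198935 - 4069184003368808*sqrt(17693)/5678198935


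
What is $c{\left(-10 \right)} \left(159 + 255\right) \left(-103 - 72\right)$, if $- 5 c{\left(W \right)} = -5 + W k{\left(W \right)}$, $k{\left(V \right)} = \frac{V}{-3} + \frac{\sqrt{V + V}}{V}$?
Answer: $-555450 + 28980 i \sqrt{5} \approx -5.5545 \cdot 10^{5} + 64801.0 i$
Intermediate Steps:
$k{\left(V \right)} = - \frac{V}{3} + \frac{\sqrt{2}}{\sqrt{V}}$ ($k{\left(V \right)} = V \left(- \frac{1}{3}\right) + \frac{\sqrt{2 V}}{V} = - \frac{V}{3} + \frac{\sqrt{2} \sqrt{V}}{V} = - \frac{V}{3} + \frac{\sqrt{2}}{\sqrt{V}}$)
$c{\left(W \right)} = 1 - \frac{W \left(- \frac{W}{3} + \frac{\sqrt{2}}{\sqrt{W}}\right)}{5}$ ($c{\left(W \right)} = - \frac{-5 + W \left(- \frac{W}{3} + \frac{\sqrt{2}}{\sqrt{W}}\right)}{5} = 1 - \frac{W \left(- \frac{W}{3} + \frac{\sqrt{2}}{\sqrt{W}}\right)}{5}$)
$c{\left(-10 \right)} \left(159 + 255\right) \left(-103 - 72\right) = \left(1 + \frac{\left(-10\right)^{2}}{15} - \frac{\sqrt{2} \sqrt{-10}}{5}\right) \left(159 + 255\right) \left(-103 - 72\right) = \left(1 + \frac{1}{15} \cdot 100 - \frac{\sqrt{2} i \sqrt{10}}{5}\right) 414 \left(-175\right) = \left(1 + \frac{20}{3} - \frac{2 i \sqrt{5}}{5}\right) \left(-72450\right) = \left(\frac{23}{3} - \frac{2 i \sqrt{5}}{5}\right) \left(-72450\right) = -555450 + 28980 i \sqrt{5}$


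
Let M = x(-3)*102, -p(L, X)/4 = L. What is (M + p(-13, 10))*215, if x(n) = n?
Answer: -54610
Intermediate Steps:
p(L, X) = -4*L
M = -306 (M = -3*102 = -306)
(M + p(-13, 10))*215 = (-306 - 4*(-13))*215 = (-306 + 52)*215 = -254*215 = -54610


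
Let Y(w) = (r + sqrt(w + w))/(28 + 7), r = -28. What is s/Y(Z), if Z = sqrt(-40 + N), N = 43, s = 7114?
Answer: -7114/(4/5 - sqrt(2)*3**(1/4)/35) ≈ -9525.7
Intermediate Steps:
Z = sqrt(3) (Z = sqrt(-40 + 43) = sqrt(3) ≈ 1.7320)
Y(w) = -4/5 + sqrt(2)*sqrt(w)/35 (Y(w) = (-28 + sqrt(w + w))/(28 + 7) = (-28 + sqrt(2*w))/35 = (-28 + sqrt(2)*sqrt(w))*(1/35) = -4/5 + sqrt(2)*sqrt(w)/35)
s/Y(Z) = 7114/(-4/5 + sqrt(2)*sqrt(sqrt(3))/35) = 7114/(-4/5 + sqrt(2)*3**(1/4)/35)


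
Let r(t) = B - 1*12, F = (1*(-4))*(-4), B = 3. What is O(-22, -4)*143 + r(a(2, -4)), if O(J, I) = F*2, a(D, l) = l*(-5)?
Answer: 4567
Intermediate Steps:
a(D, l) = -5*l
F = 16 (F = -4*(-4) = 16)
O(J, I) = 32 (O(J, I) = 16*2 = 32)
r(t) = -9 (r(t) = 3 - 1*12 = 3 - 12 = -9)
O(-22, -4)*143 + r(a(2, -4)) = 32*143 - 9 = 4576 - 9 = 4567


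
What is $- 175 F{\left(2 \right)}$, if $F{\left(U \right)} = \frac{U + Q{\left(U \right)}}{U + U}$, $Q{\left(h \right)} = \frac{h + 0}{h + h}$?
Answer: $- \frac{875}{8} \approx -109.38$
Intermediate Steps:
$Q{\left(h \right)} = \frac{1}{2}$ ($Q{\left(h \right)} = \frac{h}{2 h} = h \frac{1}{2 h} = \frac{1}{2}$)
$F{\left(U \right)} = \frac{\frac{1}{2} + U}{2 U}$ ($F{\left(U \right)} = \frac{U + \frac{1}{2}}{U + U} = \frac{\frac{1}{2} + U}{2 U}$)
$- 175 F{\left(2 \right)} = - 175 \frac{1 + 2 \cdot 2}{4 \cdot 2} = - 175 \cdot \frac{1}{4} \cdot \frac{1}{2} \left(1 + 4\right) = - 175 \cdot \frac{1}{4} \cdot \frac{1}{2} \cdot 5 = \left(-175\right) \frac{5}{8} = - \frac{875}{8}$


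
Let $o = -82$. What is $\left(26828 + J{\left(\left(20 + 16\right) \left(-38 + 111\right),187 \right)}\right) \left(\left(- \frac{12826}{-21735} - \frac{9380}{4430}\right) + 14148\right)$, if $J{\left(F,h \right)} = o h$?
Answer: $\frac{223658130361976}{1375515} \approx 1.626 \cdot 10^{8}$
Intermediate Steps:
$J{\left(F,h \right)} = - 82 h$
$\left(26828 + J{\left(\left(20 + 16\right) \left(-38 + 111\right),187 \right)}\right) \left(\left(- \frac{12826}{-21735} - \frac{9380}{4430}\right) + 14148\right) = \left(26828 - 15334\right) \left(\left(- \frac{12826}{-21735} - \frac{9380}{4430}\right) + 14148\right) = \left(26828 - 15334\right) \left(\left(\left(-12826\right) \left(- \frac{1}{21735}\right) - \frac{938}{443}\right) + 14148\right) = 11494 \left(\left(\frac{12826}{21735} - \frac{938}{443}\right) + 14148\right) = 11494 \left(- \frac{14705512}{9628605} + 14148\right) = 11494 \cdot \frac{136210798028}{9628605} = \frac{223658130361976}{1375515}$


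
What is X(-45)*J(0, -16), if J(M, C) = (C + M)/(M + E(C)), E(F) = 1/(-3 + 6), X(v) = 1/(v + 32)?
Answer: 48/13 ≈ 3.6923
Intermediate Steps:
X(v) = 1/(32 + v)
E(F) = ⅓ (E(F) = 1/3 = ⅓)
J(M, C) = (C + M)/(⅓ + M) (J(M, C) = (C + M)/(M + ⅓) = (C + M)/(⅓ + M))
X(-45)*J(0, -16) = (3*(-16 + 0)/(1 + 3*0))/(32 - 45) = (3*(-16)/(1 + 0))/(-13) = -3*(-16)/(13*1) = -3*(-16)/13 = -1/13*(-48) = 48/13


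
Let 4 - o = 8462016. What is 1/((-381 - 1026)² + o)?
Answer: -1/6482363 ≈ -1.5426e-7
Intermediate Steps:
o = -8462012 (o = 4 - 1*8462016 = 4 - 8462016 = -8462012)
1/((-381 - 1026)² + o) = 1/((-381 - 1026)² - 8462012) = 1/((-1407)² - 8462012) = 1/(1979649 - 8462012) = 1/(-6482363) = -1/6482363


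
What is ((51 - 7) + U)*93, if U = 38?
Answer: 7626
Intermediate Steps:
((51 - 7) + U)*93 = ((51 - 7) + 38)*93 = (44 + 38)*93 = 82*93 = 7626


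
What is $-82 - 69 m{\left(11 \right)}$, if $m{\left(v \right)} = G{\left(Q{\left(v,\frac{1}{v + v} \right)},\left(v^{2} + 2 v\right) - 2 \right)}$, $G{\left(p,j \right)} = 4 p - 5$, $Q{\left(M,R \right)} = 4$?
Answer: $-841$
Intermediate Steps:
$G{\left(p,j \right)} = -5 + 4 p$
$m{\left(v \right)} = 11$ ($m{\left(v \right)} = -5 + 4 \cdot 4 = -5 + 16 = 11$)
$-82 - 69 m{\left(11 \right)} = -82 - 759 = -841$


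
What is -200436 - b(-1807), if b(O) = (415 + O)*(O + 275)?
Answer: -2332980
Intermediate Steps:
b(O) = (275 + O)*(415 + O) (b(O) = (415 + O)*(275 + O) = (275 + O)*(415 + O))
-200436 - b(-1807) = -200436 - (114125 + (-1807)² + 690*(-1807)) = -200436 - (114125 + 3265249 - 1246830) = -200436 - 1*2132544 = -200436 - 2132544 = -2332980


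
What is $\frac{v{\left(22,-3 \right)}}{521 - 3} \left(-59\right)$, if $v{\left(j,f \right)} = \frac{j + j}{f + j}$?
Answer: $- \frac{1298}{4921} \approx -0.26377$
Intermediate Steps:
$v{\left(j,f \right)} = \frac{2 j}{f + j}$
$\frac{v{\left(22,-3 \right)}}{521 - 3} \left(-59\right) = \frac{2 \cdot 22 \frac{1}{-3 + 22}}{521 - 3} \left(-59\right) = \frac{2 \cdot 22 \cdot \frac{1}{19}}{521 - 3} \left(-59\right) = \frac{2 \cdot 22 \cdot \frac{1}{19}}{518} \left(-59\right) = \frac{44}{19} \cdot \frac{1}{518} \left(-59\right) = \frac{22}{4921} \left(-59\right) = - \frac{1298}{4921}$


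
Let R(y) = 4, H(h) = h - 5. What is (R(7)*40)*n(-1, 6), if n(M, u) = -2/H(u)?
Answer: -320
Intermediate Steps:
H(h) = -5 + h
n(M, u) = -2/(-5 + u)
(R(7)*40)*n(-1, 6) = (4*40)*(-2/(-5 + 6)) = 160*(-2/1) = 160*(-2*1) = 160*(-2) = -320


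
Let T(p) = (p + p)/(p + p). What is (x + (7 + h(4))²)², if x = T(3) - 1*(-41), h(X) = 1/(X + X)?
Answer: 35247969/4096 ≈ 8605.5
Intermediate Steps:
h(X) = 1/(2*X)
T(p) = 1 (T(p) = (2*p)/((2*p)) = (2*p)*(1/(2*p)) = 1)
x = 42 (x = 1 - 1*(-41) = 1 + 41 = 42)
(x + (7 + h(4))²)² = (42 + (7 + (½)/4)²)² = (42 + (7 + (½)*(¼))²)² = (42 + (7 + ⅛)²)² = (42 + (57/8)²)² = (42 + 3249/64)² = (5937/64)² = 35247969/4096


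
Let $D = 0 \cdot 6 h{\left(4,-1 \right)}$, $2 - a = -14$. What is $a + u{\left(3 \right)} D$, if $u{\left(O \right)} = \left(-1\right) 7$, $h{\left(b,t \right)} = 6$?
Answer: $16$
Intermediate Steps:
$a = 16$ ($a = 2 - -14 = 2 + 14 = 16$)
$D = 0$ ($D = 0 \cdot 6 \cdot 6 = 0 \cdot 6 = 0$)
$u{\left(O \right)} = -7$
$a + u{\left(3 \right)} D = 16 - 0 = 16 + 0 = 16$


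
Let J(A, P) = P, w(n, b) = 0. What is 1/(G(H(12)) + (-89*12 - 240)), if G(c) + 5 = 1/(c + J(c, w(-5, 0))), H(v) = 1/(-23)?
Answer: -1/1336 ≈ -0.00074850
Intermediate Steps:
H(v) = -1/23
G(c) = -5 + 1/c (G(c) = -5 + 1/(c + 0) = -5 + 1/c)
1/(G(H(12)) + (-89*12 - 240)) = 1/((-5 + 1/(-1/23)) + (-89*12 - 240)) = 1/((-5 - 23) + (-1068 - 240)) = 1/(-28 - 1308) = 1/(-1336) = -1/1336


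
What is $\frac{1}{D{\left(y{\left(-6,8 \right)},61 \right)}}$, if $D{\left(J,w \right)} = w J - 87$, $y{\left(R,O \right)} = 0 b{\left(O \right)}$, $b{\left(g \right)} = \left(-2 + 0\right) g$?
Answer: $- \frac{1}{87} \approx -0.011494$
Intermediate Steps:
$b{\left(g \right)} = - 2 g$
$y{\left(R,O \right)} = 0$ ($y{\left(R,O \right)} = 0 \left(- 2 O\right) = 0$)
$D{\left(J,w \right)} = -87 + J w$ ($D{\left(J,w \right)} = J w - 87 = -87 + J w$)
$\frac{1}{D{\left(y{\left(-6,8 \right)},61 \right)}} = \frac{1}{-87 + 0 \cdot 61} = \frac{1}{-87 + 0} = \frac{1}{-87} = - \frac{1}{87}$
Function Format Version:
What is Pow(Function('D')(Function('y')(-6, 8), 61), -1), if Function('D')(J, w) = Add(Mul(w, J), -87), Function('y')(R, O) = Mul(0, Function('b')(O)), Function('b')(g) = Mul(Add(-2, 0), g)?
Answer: Rational(-1, 87) ≈ -0.011494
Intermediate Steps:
Function('b')(g) = Mul(-2, g)
Function('y')(R, O) = 0 (Function('y')(R, O) = Mul(0, Mul(-2, O)) = 0)
Function('D')(J, w) = Add(-87, Mul(J, w)) (Function('D')(J, w) = Add(Mul(J, w), -87) = Add(-87, Mul(J, w)))
Pow(Function('D')(Function('y')(-6, 8), 61), -1) = Pow(Add(-87, Mul(0, 61)), -1) = Pow(Add(-87, 0), -1) = Pow(-87, -1) = Rational(-1, 87)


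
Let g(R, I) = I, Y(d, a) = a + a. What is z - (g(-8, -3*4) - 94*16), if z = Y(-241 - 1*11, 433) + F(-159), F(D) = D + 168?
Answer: 2391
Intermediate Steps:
Y(d, a) = 2*a
F(D) = 168 + D
z = 875 (z = 2*433 + (168 - 159) = 866 + 9 = 875)
z - (g(-8, -3*4) - 94*16) = 875 - (-3*4 - 94*16) = 875 - (-12 - 1504) = 875 - 1*(-1516) = 875 + 1516 = 2391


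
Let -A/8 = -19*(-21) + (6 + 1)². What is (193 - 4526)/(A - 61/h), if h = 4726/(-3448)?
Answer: 10238879/8363828 ≈ 1.2242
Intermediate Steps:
h = -2363/1724 (h = 4726*(-1/3448) = -2363/1724 ≈ -1.3706)
A = -3584 (A = -8*(-19*(-21) + (6 + 1)²) = -8*(399 + 7²) = -8*(399 + 49) = -8*448 = -3584)
(193 - 4526)/(A - 61/h) = (193 - 4526)/(-3584 - 61/(-2363/1724)) = -4333/(-3584 - 61*(-1724/2363)) = -4333/(-3584 + 105164/2363) = -4333/(-8363828/2363) = -4333*(-2363/8363828) = 10238879/8363828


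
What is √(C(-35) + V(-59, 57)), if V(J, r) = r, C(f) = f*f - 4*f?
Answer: 3*√158 ≈ 37.709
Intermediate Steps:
C(f) = f² - 4*f
√(C(-35) + V(-59, 57)) = √(-35*(-4 - 35) + 57) = √(-35*(-39) + 57) = √(1365 + 57) = √1422 = 3*√158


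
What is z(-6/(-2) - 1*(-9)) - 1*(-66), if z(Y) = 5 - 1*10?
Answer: 61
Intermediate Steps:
z(Y) = -5 (z(Y) = 5 - 10 = -5)
z(-6/(-2) - 1*(-9)) - 1*(-66) = -5 - 1*(-66) = -5 + 66 = 61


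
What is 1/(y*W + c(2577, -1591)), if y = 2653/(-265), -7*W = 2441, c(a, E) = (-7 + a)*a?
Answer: 265/1755990989 ≈ 1.5091e-7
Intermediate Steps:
c(a, E) = a*(-7 + a)
W = -2441/7 (W = -⅐*2441 = -2441/7 ≈ -348.71)
y = -2653/265 (y = 2653*(-1/265) = -2653/265 ≈ -10.011)
1/(y*W + c(2577, -1591)) = 1/(-2653/265*(-2441/7) + 2577*(-7 + 2577)) = 1/(925139/265 + 2577*2570) = 1/(925139/265 + 6622890) = 1/(1755990989/265) = 265/1755990989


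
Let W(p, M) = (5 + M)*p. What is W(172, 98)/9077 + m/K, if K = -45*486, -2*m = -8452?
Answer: 174544759/99256995 ≈ 1.7585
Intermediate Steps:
W(p, M) = p*(5 + M)
m = 4226 (m = -1/2*(-8452) = 4226)
K = -21870
W(172, 98)/9077 + m/K = (172*(5 + 98))/9077 + 4226/(-21870) = (172*103)*(1/9077) + 4226*(-1/21870) = 17716*(1/9077) - 2113/10935 = 17716/9077 - 2113/10935 = 174544759/99256995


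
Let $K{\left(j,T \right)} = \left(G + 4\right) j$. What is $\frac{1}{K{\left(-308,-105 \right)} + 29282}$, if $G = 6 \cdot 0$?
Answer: $\frac{1}{28050} \approx 3.5651 \cdot 10^{-5}$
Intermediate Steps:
$G = 0$
$K{\left(j,T \right)} = 4 j$ ($K{\left(j,T \right)} = \left(0 + 4\right) j = 4 j$)
$\frac{1}{K{\left(-308,-105 \right)} + 29282} = \frac{1}{4 \left(-308\right) + 29282} = \frac{1}{-1232 + 29282} = \frac{1}{28050}$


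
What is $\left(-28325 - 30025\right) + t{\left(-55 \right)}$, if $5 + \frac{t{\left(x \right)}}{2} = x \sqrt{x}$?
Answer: $-58360 - 110 i \sqrt{55} \approx -58360.0 - 815.78 i$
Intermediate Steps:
$t{\left(x \right)} = -10 + 2 x^{\frac{3}{2}}$ ($t{\left(x \right)} = -10 + 2 x \sqrt{x} = -10 + 2 x^{\frac{3}{2}}$)
$\left(-28325 - 30025\right) + t{\left(-55 \right)} = \left(-28325 - 30025\right) - \left(10 - 2 \left(-55\right)^{\frac{3}{2}}\right) = -58350 - \left(10 - 2 \left(- 55 i \sqrt{55}\right)\right) = -58350 - \left(10 + 110 i \sqrt{55}\right) = -58360 - 110 i \sqrt{55}$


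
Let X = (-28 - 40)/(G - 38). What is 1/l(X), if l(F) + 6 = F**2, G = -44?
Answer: -1681/8930 ≈ -0.18824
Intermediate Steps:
X = 34/41 (X = (-28 - 40)/(-44 - 38) = -68/(-82) = -68*(-1/82) = 34/41 ≈ 0.82927)
l(F) = -6 + F**2
1/l(X) = 1/(-6 + (34/41)**2) = 1/(-6 + 1156/1681) = 1/(-8930/1681) = -1681/8930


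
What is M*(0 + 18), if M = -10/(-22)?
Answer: 90/11 ≈ 8.1818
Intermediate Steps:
M = 5/11 (M = -10*(-1/22) = 5/11 ≈ 0.45455)
M*(0 + 18) = 5*(0 + 18)/11 = (5/11)*18 = 90/11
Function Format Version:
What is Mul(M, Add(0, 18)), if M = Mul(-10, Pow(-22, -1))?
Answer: Rational(90, 11) ≈ 8.1818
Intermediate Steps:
M = Rational(5, 11) (M = Mul(-10, Rational(-1, 22)) = Rational(5, 11) ≈ 0.45455)
Mul(M, Add(0, 18)) = Mul(Rational(5, 11), Add(0, 18)) = Mul(Rational(5, 11), 18) = Rational(90, 11)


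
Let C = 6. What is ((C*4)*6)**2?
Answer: 20736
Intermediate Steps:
((C*4)*6)**2 = ((6*4)*6)**2 = (24*6)**2 = 144**2 = 20736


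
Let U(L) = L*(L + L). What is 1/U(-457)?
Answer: 1/417698 ≈ 2.3941e-6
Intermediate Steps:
U(L) = 2*L² (U(L) = L*(2*L) = 2*L²)
1/U(-457) = 1/(2*(-457)²) = 1/(2*208849) = 1/417698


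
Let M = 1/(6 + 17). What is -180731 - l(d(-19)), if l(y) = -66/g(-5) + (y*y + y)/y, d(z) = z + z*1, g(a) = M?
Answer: -179176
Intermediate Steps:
M = 1/23 ≈ 0.043478
g(a) = 1/23
d(z) = 2*z (d(z) = z + z = 2*z)
l(y) = -1518 + (y + y**2)/y (l(y) = -66/1/23 + (y*y + y)/y = -66*23 + (y**2 + y)/y = -1518 + (y + y**2)/y)
-180731 - l(d(-19)) = -180731 - (-1517 + 2*(-19)) = -180731 - (-1517 - 38) = -180731 - 1*(-1555) = -180731 + 1555 = -179176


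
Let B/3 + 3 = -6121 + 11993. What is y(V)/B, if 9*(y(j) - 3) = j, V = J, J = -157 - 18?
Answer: -148/158463 ≈ -0.00093397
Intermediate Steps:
J = -175
V = -175
B = 17607 (B = -9 + 3*(-6121 + 11993) = -9 + 3*5872 = -9 + 17616 = 17607)
y(j) = 3 + j/9
y(V)/B = (3 + (1/9)*(-175))/17607 = (3 - 175/9)*(1/17607) = -148/9*1/17607 = -148/158463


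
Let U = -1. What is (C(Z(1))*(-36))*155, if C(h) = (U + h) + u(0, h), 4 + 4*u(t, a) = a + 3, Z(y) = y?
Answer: 0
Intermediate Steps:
u(t, a) = -¼ + a/4 (u(t, a) = -1 + (a + 3)/4 = -1 + (3 + a)/4 = -1 + (¾ + a/4) = -¼ + a/4)
C(h) = -5/4 + 5*h/4 (C(h) = (-1 + h) + (-¼ + h/4) = -5/4 + 5*h/4)
(C(Z(1))*(-36))*155 = ((-5/4 + (5/4)*1)*(-36))*155 = ((-5/4 + 5/4)*(-36))*155 = (0*(-36))*155 = 0*155 = 0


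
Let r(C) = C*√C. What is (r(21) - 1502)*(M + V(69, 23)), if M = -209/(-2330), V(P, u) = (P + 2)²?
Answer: -8821049989/1165 + 246660519*√21/2330 ≈ -7.0866e+6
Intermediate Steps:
r(C) = C^(3/2)
V(P, u) = (2 + P)²
M = 209/2330 (M = -209*(-1/2330) = 209/2330 ≈ 0.089700)
(r(21) - 1502)*(M + V(69, 23)) = (21^(3/2) - 1502)*(209/2330 + (2 + 69)²) = (21*√21 - 1502)*(209/2330 + 71²) = (-1502 + 21*√21)*(209/2330 + 5041) = (-1502 + 21*√21)*(11745739/2330) = -8821049989/1165 + 246660519*√21/2330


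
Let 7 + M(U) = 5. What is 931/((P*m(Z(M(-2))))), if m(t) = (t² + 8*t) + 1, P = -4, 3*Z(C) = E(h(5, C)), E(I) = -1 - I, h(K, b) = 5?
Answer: 931/44 ≈ 21.159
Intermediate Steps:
M(U) = -2 (M(U) = -7 + 5 = -2)
Z(C) = -2 (Z(C) = (-1 - 1*5)/3 = (-1 - 5)/3 = (⅓)*(-6) = -2)
m(t) = 1 + t² + 8*t
931/((P*m(Z(M(-2))))) = 931/((-4*(1 + (-2)² + 8*(-2)))) = 931/((-4*(1 + 4 - 16))) = 931/((-4*(-11))) = 931/44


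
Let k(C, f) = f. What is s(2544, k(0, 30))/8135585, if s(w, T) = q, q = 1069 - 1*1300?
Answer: -231/8135585 ≈ -2.8394e-5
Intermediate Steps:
q = -231 (q = 1069 - 1300 = -231)
s(w, T) = -231
s(2544, k(0, 30))/8135585 = -231/8135585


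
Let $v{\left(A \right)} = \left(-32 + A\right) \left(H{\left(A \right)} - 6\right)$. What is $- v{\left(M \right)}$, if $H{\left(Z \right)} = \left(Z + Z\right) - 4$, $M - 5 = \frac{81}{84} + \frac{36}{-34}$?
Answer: $- \frac{580365}{113288} \approx -5.1229$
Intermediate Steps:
$M = \frac{2335}{476}$ ($M = 5 + \left(\frac{81}{84} + \frac{36}{-34}\right) = 5 + \left(81 \cdot \frac{1}{84} + 36 \left(- \frac{1}{34}\right)\right) = 5 + \left(\frac{27}{28} - \frac{18}{17}\right) = 5 - \frac{45}{476} = \frac{2335}{476} \approx 4.9055$)
$H{\left(Z \right)} = -4 + 2 Z$ ($H{\left(Z \right)} = 2 Z - 4 = -4 + 2 Z$)
$v{\left(A \right)} = \left(-32 + A\right) \left(-10 + 2 A\right)$ ($v{\left(A \right)} = \left(-32 + A\right) \left(\left(-4 + 2 A\right) - 6\right) = \left(-32 + A\right) \left(-10 + 2 A\right)$)
$- v{\left(M \right)} = - (320 - \frac{86395}{238} + 2 \left(\frac{2335}{476}\right)^{2}) = - (320 - \frac{86395}{238} + 2 \cdot \frac{5452225}{226576}) = - (320 - \frac{86395}{238} + \frac{5452225}{113288}) = \left(-1\right) \frac{580365}{113288} = - \frac{580365}{113288}$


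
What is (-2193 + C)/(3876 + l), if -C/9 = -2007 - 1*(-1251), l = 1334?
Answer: 4611/5210 ≈ 0.88503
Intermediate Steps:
C = 6804 (C = -9*(-2007 - 1*(-1251)) = -9*(-2007 + 1251) = -9*(-756) = 6804)
(-2193 + C)/(3876 + l) = (-2193 + 6804)/(3876 + 1334) = 4611/5210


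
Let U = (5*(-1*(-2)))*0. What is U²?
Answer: 0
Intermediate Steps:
U = 0 (U = (5*2)*0 = 10*0 = 0)
U² = 0² = 0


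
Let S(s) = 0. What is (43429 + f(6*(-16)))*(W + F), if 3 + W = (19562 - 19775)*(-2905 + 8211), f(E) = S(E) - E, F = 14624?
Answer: -48554618425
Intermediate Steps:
f(E) = -E (f(E) = 0 - E = -E)
W = -1130181 (W = -3 + (19562 - 19775)*(-2905 + 8211) = -3 - 213*5306 = -3 - 1130178 = -1130181)
(43429 + f(6*(-16)))*(W + F) = (43429 - 6*(-16))*(-1130181 + 14624) = (43429 - 1*(-96))*(-1115557) = (43429 + 96)*(-1115557) = 43525*(-1115557) = -48554618425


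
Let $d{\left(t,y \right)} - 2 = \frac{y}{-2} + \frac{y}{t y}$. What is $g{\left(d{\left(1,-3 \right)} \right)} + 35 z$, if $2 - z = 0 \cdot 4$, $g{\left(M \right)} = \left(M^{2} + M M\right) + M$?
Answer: $115$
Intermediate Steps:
$d{\left(t,y \right)} = 2 + \frac{1}{t} - \frac{y}{2}$ ($d{\left(t,y \right)} = 2 + \left(\frac{y}{-2} + \frac{y}{t y}\right) = 2 + \left(y \left(- \frac{1}{2}\right) + y \frac{1}{t y}\right) = 2 - \left(\frac{y}{2} - \frac{1}{t}\right) = 2 + \frac{1}{t} - \frac{y}{2}$)
$g{\left(M \right)} = M + 2 M^{2}$ ($g{\left(M \right)} = \left(M^{2} + M^{2}\right) + M = 2 M^{2} + M = M + 2 M^{2}$)
$z = 2$ ($z = 2 - 0 \cdot 4 = 2 - 0 = 2 + 0 = 2$)
$g{\left(d{\left(1,-3 \right)} \right)} + 35 z = \left(2 + 1^{-1} - - \frac{3}{2}\right) \left(1 + 2 \left(2 + 1^{-1} - - \frac{3}{2}\right)\right) + 35 \cdot 2 = \left(2 + 1 + \frac{3}{2}\right) \left(1 + 2 \left(2 + 1 + \frac{3}{2}\right)\right) + 70 = \frac{9 \left(1 + 2 \cdot \frac{9}{2}\right)}{2} + 70 = \frac{9 \left(1 + 9\right)}{2} + 70 = \frac{9}{2} \cdot 10 + 70 = 45 + 70 = 115$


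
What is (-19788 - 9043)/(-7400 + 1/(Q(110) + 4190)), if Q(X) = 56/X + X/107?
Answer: 711179927876/182537244515 ≈ 3.8961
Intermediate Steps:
Q(X) = 56/X + X/107 (Q(X) = 56/X + X*(1/107) = 56/X + X/107)
(-19788 - 9043)/(-7400 + 1/(Q(110) + 4190)) = (-19788 - 9043)/(-7400 + 1/((56/110 + (1/107)*110) + 4190)) = -28831/(-7400 + 1/((56*(1/110) + 110/107) + 4190)) = -28831/(-7400 + 1/((28/55 + 110/107) + 4190)) = -28831/(-7400 + 1/(9046/5885 + 4190)) = -28831/(-7400 + 1/(24667196/5885)) = -28831/(-7400 + 5885/24667196) = -28831/(-182537244515/24667196) = -28831*(-24667196/182537244515) = 711179927876/182537244515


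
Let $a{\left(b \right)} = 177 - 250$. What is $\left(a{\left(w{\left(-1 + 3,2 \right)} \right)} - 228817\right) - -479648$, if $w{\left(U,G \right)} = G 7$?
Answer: $250758$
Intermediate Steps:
$w{\left(U,G \right)} = 7 G$
$a{\left(b \right)} = -73$ ($a{\left(b \right)} = 177 - 250 = -73$)
$\left(a{\left(w{\left(-1 + 3,2 \right)} \right)} - 228817\right) - -479648 = \left(-73 - 228817\right) - -479648 = \left(-73 - 228817\right) + 479648 = -228890 + 479648 = 250758$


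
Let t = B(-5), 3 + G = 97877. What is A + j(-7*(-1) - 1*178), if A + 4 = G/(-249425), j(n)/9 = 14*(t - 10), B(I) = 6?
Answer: -126805774/249425 ≈ -508.39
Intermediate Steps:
G = 97874 (G = -3 + 97877 = 97874)
t = 6
j(n) = -504 (j(n) = 9*(14*(6 - 10)) = 9*(14*(-4)) = 9*(-56) = -504)
A = -1095574/249425 (A = -4 + 97874/(-249425) = -4 + 97874*(-1/249425) = -4 - 97874/249425 = -1095574/249425 ≈ -4.3924)
A + j(-7*(-1) - 1*178) = -1095574/249425 - 504 = -126805774/249425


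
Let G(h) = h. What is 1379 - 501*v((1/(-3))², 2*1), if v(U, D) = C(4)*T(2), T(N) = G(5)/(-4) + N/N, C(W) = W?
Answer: 1880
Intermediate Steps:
T(N) = -¼ (T(N) = 5/(-4) + N/N = 5*(-¼) + 1 = -5/4 + 1 = -¼)
v(U, D) = -1 (v(U, D) = 4*(-¼) = -1)
1379 - 501*v((1/(-3))², 2*1) = 1379 - 501*(-1) = 1379 + 501 = 1880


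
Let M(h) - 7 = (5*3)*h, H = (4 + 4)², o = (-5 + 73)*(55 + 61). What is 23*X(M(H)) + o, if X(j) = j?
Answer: 30129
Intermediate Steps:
o = 7888 (o = 68*116 = 7888)
H = 64 (H = 8² = 64)
M(h) = 7 + 15*h (M(h) = 7 + (5*3)*h = 7 + 15*h)
23*X(M(H)) + o = 23*(7 + 15*64) + 7888 = 23*(7 + 960) + 7888 = 23*967 + 7888 = 22241 + 7888 = 30129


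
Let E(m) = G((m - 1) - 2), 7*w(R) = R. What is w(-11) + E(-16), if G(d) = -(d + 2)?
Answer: 108/7 ≈ 15.429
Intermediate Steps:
w(R) = R/7
G(d) = -2 - d (G(d) = -(2 + d) = -2 - d)
E(m) = 1 - m (E(m) = -2 - ((m - 1) - 2) = -2 - ((-1 + m) - 2) = -2 - (-3 + m) = -2 + (3 - m) = 1 - m)
w(-11) + E(-16) = (⅐)*(-11) + (1 - 1*(-16)) = -11/7 + (1 + 16) = -11/7 + 17 = 108/7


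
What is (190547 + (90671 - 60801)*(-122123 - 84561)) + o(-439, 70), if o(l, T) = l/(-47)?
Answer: -290152644612/47 ≈ -6.1735e+9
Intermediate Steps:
o(l, T) = -l/47 (o(l, T) = l*(-1/47) = -l/47)
(190547 + (90671 - 60801)*(-122123 - 84561)) + o(-439, 70) = (190547 + (90671 - 60801)*(-122123 - 84561)) - 1/47*(-439) = (190547 + 29870*(-206684)) + 439/47 = (190547 - 6173651080) + 439/47 = -6173460533 + 439/47 = -290152644612/47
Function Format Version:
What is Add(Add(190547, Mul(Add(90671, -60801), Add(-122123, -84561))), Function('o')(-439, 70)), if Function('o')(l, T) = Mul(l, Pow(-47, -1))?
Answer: Rational(-290152644612, 47) ≈ -6.1735e+9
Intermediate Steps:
Function('o')(l, T) = Mul(Rational(-1, 47), l) (Function('o')(l, T) = Mul(l, Rational(-1, 47)) = Mul(Rational(-1, 47), l))
Add(Add(190547, Mul(Add(90671, -60801), Add(-122123, -84561))), Function('o')(-439, 70)) = Add(Add(190547, Mul(Add(90671, -60801), Add(-122123, -84561))), Mul(Rational(-1, 47), -439)) = Add(Add(190547, Mul(29870, -206684)), Rational(439, 47)) = Add(Add(190547, -6173651080), Rational(439, 47)) = Add(-6173460533, Rational(439, 47)) = Rational(-290152644612, 47)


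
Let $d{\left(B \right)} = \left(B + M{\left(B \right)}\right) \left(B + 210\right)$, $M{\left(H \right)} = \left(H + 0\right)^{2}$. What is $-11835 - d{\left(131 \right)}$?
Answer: $-5908407$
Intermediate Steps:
$M{\left(H \right)} = H^{2}$
$d{\left(B \right)} = \left(210 + B\right) \left(B + B^{2}\right)$ ($d{\left(B \right)} = \left(B + B^{2}\right) \left(B + 210\right) = \left(B + B^{2}\right) \left(210 + B\right) = \left(210 + B\right) \left(B + B^{2}\right)$)
$-11835 - d{\left(131 \right)} = -11835 - 131 \left(210 + 131^{2} + 211 \cdot 131\right) = -11835 - 131 \left(210 + 17161 + 27641\right) = -11835 - 131 \cdot 45012 = -11835 - 5896572 = -5908407$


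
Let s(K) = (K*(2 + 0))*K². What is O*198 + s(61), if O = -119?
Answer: 430400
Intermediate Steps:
s(K) = 2*K³ (s(K) = (K*2)*K² = (2*K)*K² = 2*K³)
O*198 + s(61) = -119*198 + 2*61³ = -23562 + 2*226981 = -23562 + 453962 = 430400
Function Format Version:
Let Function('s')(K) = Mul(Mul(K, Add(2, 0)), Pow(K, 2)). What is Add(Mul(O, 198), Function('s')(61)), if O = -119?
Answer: 430400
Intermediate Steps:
Function('s')(K) = Mul(2, Pow(K, 3)) (Function('s')(K) = Mul(Mul(K, 2), Pow(K, 2)) = Mul(Mul(2, K), Pow(K, 2)) = Mul(2, Pow(K, 3)))
Add(Mul(O, 198), Function('s')(61)) = Add(Mul(-119, 198), Mul(2, Pow(61, 3))) = Add(-23562, Mul(2, 226981)) = Add(-23562, 453962) = 430400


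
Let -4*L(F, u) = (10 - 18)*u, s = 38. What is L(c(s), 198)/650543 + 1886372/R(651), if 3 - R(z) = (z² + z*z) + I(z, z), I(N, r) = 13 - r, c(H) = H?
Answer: -1226830703440/550984549823 ≈ -2.2266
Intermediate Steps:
L(F, u) = 2*u (L(F, u) = -(10 - 18)*u/4 = -(-2)*u = 2*u)
R(z) = -10 + z - 2*z² (R(z) = 3 - ((z² + z*z) + (13 - z)) = 3 - ((z² + z²) + (13 - z)) = 3 - (2*z² + (13 - z)) = 3 - (13 - z + 2*z²) = 3 + (-13 + z - 2*z²) = -10 + z - 2*z²)
L(c(s), 198)/650543 + 1886372/R(651) = (2*198)/650543 + 1886372/(-10 + 651 - 2*651²) = 396*(1/650543) + 1886372/(-10 + 651 - 2*423801) = 396/650543 + 1886372/(-10 + 651 - 847602) = 396/650543 + 1886372/(-846961) = 396/650543 + 1886372*(-1/846961) = 396/650543 - 1886372/846961 = -1226830703440/550984549823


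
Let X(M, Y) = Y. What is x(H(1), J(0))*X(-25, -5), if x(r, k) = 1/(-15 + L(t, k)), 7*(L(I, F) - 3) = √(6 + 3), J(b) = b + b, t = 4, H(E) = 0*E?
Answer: 35/81 ≈ 0.43210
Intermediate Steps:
H(E) = 0
J(b) = 2*b
L(I, F) = 24/7 (L(I, F) = 3 + √(6 + 3)/7 = 3 + √9/7 = 3 + (⅐)*3 = 3 + 3/7 = 24/7)
x(r, k) = -7/81 (x(r, k) = 1/(-15 + 24/7) = 1/(-81/7) = -7/81)
x(H(1), J(0))*X(-25, -5) = -7/81*(-5) = 35/81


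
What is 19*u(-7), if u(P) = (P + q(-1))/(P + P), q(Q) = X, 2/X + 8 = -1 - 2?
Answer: 1501/154 ≈ 9.7467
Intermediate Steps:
X = -2/11 (X = 2/(-8 + (-1 - 2)) = 2/(-8 - 3) = 2/(-11) = 2*(-1/11) = -2/11 ≈ -0.18182)
q(Q) = -2/11
u(P) = (-2/11 + P)/(2*P) (u(P) = (P - 2/11)/(P + P) = (-2/11 + P)/((2*P)) = (-2/11 + P)*(1/(2*P)) = (-2/11 + P)/(2*P))
19*u(-7) = 19*((1/22)*(-2 + 11*(-7))/(-7)) = 19*((1/22)*(-⅐)*(-2 - 77)) = 19*((1/22)*(-⅐)*(-79)) = 19*(79/154) = 1501/154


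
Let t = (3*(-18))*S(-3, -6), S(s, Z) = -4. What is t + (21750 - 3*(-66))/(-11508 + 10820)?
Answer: 31665/172 ≈ 184.10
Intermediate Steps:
t = 216 (t = (3*(-18))*(-4) = -54*(-4) = 216)
t + (21750 - 3*(-66))/(-11508 + 10820) = 216 + (21750 - 3*(-66))/(-11508 + 10820) = 216 + (21750 + 198)/(-688) = 216 + 21948*(-1/688) = 216 - 5487/172 = 31665/172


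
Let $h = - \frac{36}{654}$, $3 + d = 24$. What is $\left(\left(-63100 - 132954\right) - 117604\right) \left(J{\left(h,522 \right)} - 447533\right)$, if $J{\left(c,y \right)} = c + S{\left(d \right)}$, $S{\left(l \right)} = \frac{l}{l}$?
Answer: $\frac{15300549016052}{109} \approx 1.4037 \cdot 10^{11}$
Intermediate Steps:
$d = 21$ ($d = -3 + 24 = 21$)
$S{\left(l \right)} = 1$
$h = - \frac{6}{109}$ ($h = \left(-36\right) \frac{1}{654} = - \frac{6}{109} \approx -0.055046$)
$J{\left(c,y \right)} = 1 + c$ ($J{\left(c,y \right)} = c + 1 = 1 + c$)
$\left(\left(-63100 - 132954\right) - 117604\right) \left(J{\left(h,522 \right)} - 447533\right) = \left(\left(-63100 - 132954\right) - 117604\right) \left(\left(1 - \frac{6}{109}\right) - 447533\right) = \left(\left(-63100 - 132954\right) - 117604\right) \left(\frac{103}{109} - 447533\right) = \left(-196054 - 117604\right) \left(- \frac{48780994}{109}\right) = \left(-313658\right) \left(- \frac{48780994}{109}\right) = \frac{15300549016052}{109}$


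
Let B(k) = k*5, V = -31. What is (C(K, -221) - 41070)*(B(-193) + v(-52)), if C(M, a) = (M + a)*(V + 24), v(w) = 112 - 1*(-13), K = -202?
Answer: 32011560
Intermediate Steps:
v(w) = 125 (v(w) = 112 + 13 = 125)
B(k) = 5*k
C(M, a) = -7*M - 7*a (C(M, a) = (M + a)*(-31 + 24) = (M + a)*(-7) = -7*M - 7*a)
(C(K, -221) - 41070)*(B(-193) + v(-52)) = ((-7*(-202) - 7*(-221)) - 41070)*(5*(-193) + 125) = ((1414 + 1547) - 41070)*(-965 + 125) = (2961 - 41070)*(-840) = -38109*(-840) = 32011560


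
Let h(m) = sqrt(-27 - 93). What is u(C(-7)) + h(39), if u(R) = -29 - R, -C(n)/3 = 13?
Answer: 10 + 2*I*sqrt(30) ≈ 10.0 + 10.954*I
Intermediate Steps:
C(n) = -39 (C(n) = -3*13 = -39)
h(m) = 2*I*sqrt(30) (h(m) = sqrt(-120) = 2*I*sqrt(30))
u(C(-7)) + h(39) = (-29 - 1*(-39)) + 2*I*sqrt(30) = (-29 + 39) + 2*I*sqrt(30) = 10 + 2*I*sqrt(30)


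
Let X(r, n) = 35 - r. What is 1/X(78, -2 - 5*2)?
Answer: -1/43 ≈ -0.023256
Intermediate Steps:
1/X(78, -2 - 5*2) = 1/(35 - 1*78) = 1/(35 - 78) = 1/(-43) = -1/43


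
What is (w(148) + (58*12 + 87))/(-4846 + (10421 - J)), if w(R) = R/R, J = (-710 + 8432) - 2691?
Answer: 49/34 ≈ 1.4412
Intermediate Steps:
J = 5031 (J = 7722 - 2691 = 5031)
w(R) = 1
(w(148) + (58*12 + 87))/(-4846 + (10421 - J)) = (1 + (58*12 + 87))/(-4846 + (10421 - 1*5031)) = (1 + (696 + 87))/(-4846 + (10421 - 5031)) = (1 + 783)/(-4846 + 5390) = 784/544 = 784*(1/544) = 49/34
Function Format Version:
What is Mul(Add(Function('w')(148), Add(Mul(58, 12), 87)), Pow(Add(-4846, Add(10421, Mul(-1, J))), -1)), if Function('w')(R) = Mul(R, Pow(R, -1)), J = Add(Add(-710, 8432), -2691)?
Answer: Rational(49, 34) ≈ 1.4412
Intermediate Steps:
J = 5031 (J = Add(7722, -2691) = 5031)
Function('w')(R) = 1
Mul(Add(Function('w')(148), Add(Mul(58, 12), 87)), Pow(Add(-4846, Add(10421, Mul(-1, J))), -1)) = Mul(Add(1, Add(Mul(58, 12), 87)), Pow(Add(-4846, Add(10421, Mul(-1, 5031))), -1)) = Mul(Add(1, Add(696, 87)), Pow(Add(-4846, Add(10421, -5031)), -1)) = Mul(Add(1, 783), Pow(Add(-4846, 5390), -1)) = Mul(784, Pow(544, -1)) = Mul(784, Rational(1, 544)) = Rational(49, 34)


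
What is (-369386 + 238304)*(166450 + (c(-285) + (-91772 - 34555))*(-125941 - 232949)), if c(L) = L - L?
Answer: -5942951604285360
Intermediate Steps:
c(L) = 0
(-369386 + 238304)*(166450 + (c(-285) + (-91772 - 34555))*(-125941 - 232949)) = (-369386 + 238304)*(166450 + (0 + (-91772 - 34555))*(-125941 - 232949)) = -131082*(166450 + (0 - 126327)*(-358890)) = -131082*(166450 - 126327*(-358890)) = -131082*(166450 + 45337497030) = -131082*45337663480 = -5942951604285360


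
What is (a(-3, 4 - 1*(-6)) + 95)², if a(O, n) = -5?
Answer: 8100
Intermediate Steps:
(a(-3, 4 - 1*(-6)) + 95)² = (-5 + 95)² = 90² = 8100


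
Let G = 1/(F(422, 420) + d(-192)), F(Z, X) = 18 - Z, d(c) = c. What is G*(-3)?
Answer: 3/596 ≈ 0.0050336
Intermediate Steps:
G = -1/596 (G = 1/((18 - 1*422) - 192) = 1/((18 - 422) - 192) = 1/(-404 - 192) = 1/(-596) = -1/596 ≈ -0.0016779)
G*(-3) = -1/596*(-3) = 3/596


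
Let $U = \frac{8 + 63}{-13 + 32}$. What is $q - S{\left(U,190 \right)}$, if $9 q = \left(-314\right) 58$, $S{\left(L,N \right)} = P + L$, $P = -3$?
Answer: $- \frac{346154}{171} \approx -2024.3$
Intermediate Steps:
$U = \frac{71}{19} \approx 3.7368$
$S{\left(L,N \right)} = -3 + L$
$q = - \frac{18212}{9}$ ($q = \frac{\left(-314\right) 58}{9} = \frac{1}{9} \left(-18212\right) = - \frac{18212}{9} \approx -2023.6$)
$q - S{\left(U,190 \right)} = - \frac{18212}{9} - \left(-3 + \frac{71}{19}\right) = - \frac{18212}{9} - \frac{14}{19} = - \frac{346154}{171}$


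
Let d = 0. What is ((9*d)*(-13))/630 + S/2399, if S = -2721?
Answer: -2721/2399 ≈ -1.1342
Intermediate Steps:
((9*d)*(-13))/630 + S/2399 = ((9*0)*(-13))/630 - 2721/2399 = (0*(-13))*(1/630) - 2721*1/2399 = 0*(1/630) - 2721/2399 = 0 - 2721/2399 = -2721/2399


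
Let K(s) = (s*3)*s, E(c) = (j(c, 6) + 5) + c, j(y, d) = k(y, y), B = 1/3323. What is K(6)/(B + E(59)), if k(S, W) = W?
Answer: 179442/204365 ≈ 0.87805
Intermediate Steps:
B = 1/3323 ≈ 0.00030093
j(y, d) = y
E(c) = 5 + 2*c (E(c) = (c + 5) + c = (5 + c) + c = 5 + 2*c)
K(s) = 3*s² (K(s) = (3*s)*s = 3*s²)
K(6)/(B + E(59)) = (3*6²)/(1/3323 + (5 + 2*59)) = (3*36)/(1/3323 + (5 + 118)) = 108/(1/3323 + 123) = 108/(408730/3323) = (3323/408730)*108 = 179442/204365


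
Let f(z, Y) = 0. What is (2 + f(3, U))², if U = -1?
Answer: 4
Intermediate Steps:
(2 + f(3, U))² = (2 + 0)² = 2² = 4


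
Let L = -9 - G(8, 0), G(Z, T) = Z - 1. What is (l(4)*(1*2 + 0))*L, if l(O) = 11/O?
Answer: -88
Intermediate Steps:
G(Z, T) = -1 + Z
L = -16 (L = -9 - (-1 + 8) = -9 - 1*7 = -9 - 7 = -16)
(l(4)*(1*2 + 0))*L = ((11/4)*(1*2 + 0))*(-16) = ((11*(¼))*(2 + 0))*(-16) = ((11/4)*2)*(-16) = (11/2)*(-16) = -88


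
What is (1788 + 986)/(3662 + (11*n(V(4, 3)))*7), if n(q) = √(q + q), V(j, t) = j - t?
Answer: 5079194/6699193 - 106799*√2/6699193 ≈ 0.73563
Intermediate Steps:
n(q) = √2*√q (n(q) = √(2*q) = √2*√q)
(1788 + 986)/(3662 + (11*n(V(4, 3)))*7) = (1788 + 986)/(3662 + (11*(√2*√(4 - 1*3)))*7) = 2774/(3662 + (11*(√2*√(4 - 3)))*7) = 2774/(3662 + (11*(√2*√1))*7) = 2774/(3662 + (11*(√2*1))*7) = 2774/(3662 + (11*√2)*7) = 2774/(3662 + 77*√2)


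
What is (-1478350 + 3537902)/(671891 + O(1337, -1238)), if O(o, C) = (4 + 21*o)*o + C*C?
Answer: 64361/1242151 ≈ 0.051814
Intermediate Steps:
O(o, C) = C² + o*(4 + 21*o) (O(o, C) = o*(4 + 21*o) + C² = C² + o*(4 + 21*o))
(-1478350 + 3537902)/(671891 + O(1337, -1238)) = (-1478350 + 3537902)/(671891 + ((-1238)² + 4*1337 + 21*1337²)) = 2059552/(671891 + (1532644 + 5348 + 21*1787569)) = 2059552/(671891 + (1532644 + 5348 + 37538949)) = 2059552/(671891 + 39076941) = 2059552/39748832 = 2059552*(1/39748832) = 64361/1242151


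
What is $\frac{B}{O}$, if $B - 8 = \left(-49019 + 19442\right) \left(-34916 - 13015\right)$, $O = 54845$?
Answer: $\frac{283531039}{10969} \approx 25848.0$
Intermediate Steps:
$B = 1417655195$ ($B = 8 + \left(-49019 + 19442\right) \left(-34916 - 13015\right) = 8 - -1417655187 = 8 + 1417655187 = 1417655195$)
$\frac{B}{O} = \frac{1417655195}{54845} = 1417655195 \cdot \frac{1}{54845} = \frac{283531039}{10969}$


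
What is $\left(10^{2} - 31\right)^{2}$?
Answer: $4761$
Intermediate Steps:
$\left(10^{2} - 31\right)^{2} = \left(100 - 31\right)^{2} = 69^{2} = 4761$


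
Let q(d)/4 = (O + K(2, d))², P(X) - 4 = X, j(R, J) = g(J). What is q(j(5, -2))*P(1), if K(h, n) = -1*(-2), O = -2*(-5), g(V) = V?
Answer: 2880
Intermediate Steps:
j(R, J) = J
O = 10
K(h, n) = 2
P(X) = 4 + X
q(d) = 576 (q(d) = 4*(10 + 2)² = 4*12² = 4*144 = 576)
q(j(5, -2))*P(1) = 576*(4 + 1) = 576*5 = 2880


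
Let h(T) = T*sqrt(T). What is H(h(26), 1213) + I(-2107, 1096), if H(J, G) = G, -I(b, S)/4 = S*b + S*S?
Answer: 4433437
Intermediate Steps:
I(b, S) = -4*S**2 - 4*S*b (I(b, S) = -4*(S*b + S*S) = -4*(S*b + S**2) = -4*(S**2 + S*b) = -4*S**2 - 4*S*b)
h(T) = T**(3/2)
H(h(26), 1213) + I(-2107, 1096) = 1213 - 4*1096*(1096 - 2107) = 1213 - 4*1096*(-1011) = 1213 + 4432224 = 4433437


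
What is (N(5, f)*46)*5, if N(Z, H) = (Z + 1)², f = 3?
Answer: 8280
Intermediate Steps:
N(Z, H) = (1 + Z)²
(N(5, f)*46)*5 = ((1 + 5)²*46)*5 = (6²*46)*5 = (36*46)*5 = 1656*5 = 8280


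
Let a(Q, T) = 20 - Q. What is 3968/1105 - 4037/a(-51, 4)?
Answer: -4179157/78455 ≈ -53.268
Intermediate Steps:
3968/1105 - 4037/a(-51, 4) = 3968/1105 - 4037/(20 - 1*(-51)) = 3968*(1/1105) - 4037/(20 + 51) = 3968/1105 - 4037/71 = -4179157/78455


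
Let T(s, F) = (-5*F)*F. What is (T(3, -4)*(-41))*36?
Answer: 118080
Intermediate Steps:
T(s, F) = -5*F²
(T(3, -4)*(-41))*36 = (-5*(-4)²*(-41))*36 = (-5*16*(-41))*36 = -80*(-41)*36 = 3280*36 = 118080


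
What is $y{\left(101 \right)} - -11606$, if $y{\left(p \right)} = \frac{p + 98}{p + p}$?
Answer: $\frac{2344611}{202} \approx 11607.0$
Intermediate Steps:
$y{\left(p \right)} = \frac{98 + p}{2 p}$
$y{\left(101 \right)} - -11606 = \frac{98 + 101}{2 \cdot 101} - -11606 = \frac{1}{2} \cdot \frac{1}{101} \cdot 199 + 11606 = \frac{199}{202} + 11606 = \frac{2344611}{202}$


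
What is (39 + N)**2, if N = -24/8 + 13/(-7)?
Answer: 57121/49 ≈ 1165.7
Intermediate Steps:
N = -34/7 (N = -24*1/8 + 13*(-1/7) = -3 - 13/7 = -34/7 ≈ -4.8571)
(39 + N)**2 = (39 - 34/7)**2 = (239/7)**2 = 57121/49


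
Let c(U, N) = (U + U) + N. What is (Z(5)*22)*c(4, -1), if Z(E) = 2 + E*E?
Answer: 4158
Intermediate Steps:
c(U, N) = N + 2*U (c(U, N) = 2*U + N = N + 2*U)
Z(E) = 2 + E**2
(Z(5)*22)*c(4, -1) = ((2 + 5**2)*22)*(-1 + 2*4) = ((2 + 25)*22)*(-1 + 8) = (27*22)*7 = 594*7 = 4158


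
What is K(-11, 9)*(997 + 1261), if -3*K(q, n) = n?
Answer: -6774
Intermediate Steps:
K(q, n) = -n/3
K(-11, 9)*(997 + 1261) = (-1/3*9)*(997 + 1261) = -3*2258 = -6774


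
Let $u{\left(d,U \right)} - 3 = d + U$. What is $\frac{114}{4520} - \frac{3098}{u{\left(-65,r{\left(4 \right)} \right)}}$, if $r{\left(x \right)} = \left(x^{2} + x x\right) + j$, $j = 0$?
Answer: $\frac{700319}{6780} \approx 103.29$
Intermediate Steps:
$r{\left(x \right)} = 2 x^{2}$ ($r{\left(x \right)} = \left(x^{2} + x x\right) + 0 = \left(x^{2} + x^{2}\right) + 0 = 2 x^{2} + 0 = 2 x^{2}$)
$u{\left(d,U \right)} = 3 + U + d$ ($u{\left(d,U \right)} = 3 + \left(d + U\right) = 3 + \left(U + d\right) = 3 + U + d$)
$\frac{114}{4520} - \frac{3098}{u{\left(-65,r{\left(4 \right)} \right)}} = \frac{114}{4520} - \frac{3098}{3 + 2 \cdot 4^{2} - 65} = 114 \cdot \frac{1}{4520} - \frac{3098}{3 + 2 \cdot 16 - 65} = \frac{57}{2260} - \frac{3098}{3 + 32 - 65} = \frac{57}{2260} - \frac{3098}{-30} = \frac{57}{2260} - - \frac{1549}{15} = \frac{57}{2260} + \frac{1549}{15} = \frac{700319}{6780}$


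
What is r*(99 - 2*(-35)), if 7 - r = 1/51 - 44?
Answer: 439400/51 ≈ 8615.7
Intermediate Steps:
r = 2600/51 (r = 7 - (1/51 - 44) = 7 - 1*(-2243/51) = 7 + 2243/51 = 2600/51 ≈ 50.980)
r*(99 - 2*(-35)) = 2600*(99 - 2*(-35))/51 = 2600*(99 + 70)/51 = (2600/51)*169 = 439400/51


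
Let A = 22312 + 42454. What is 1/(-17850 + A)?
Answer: 1/46916 ≈ 2.1315e-5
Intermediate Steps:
A = 64766
1/(-17850 + A) = 1/(-17850 + 64766) = 1/46916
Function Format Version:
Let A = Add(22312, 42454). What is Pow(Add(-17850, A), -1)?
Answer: Rational(1, 46916) ≈ 2.1315e-5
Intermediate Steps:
A = 64766
Pow(Add(-17850, A), -1) = Pow(Add(-17850, 64766), -1) = Pow(46916, -1) = Rational(1, 46916)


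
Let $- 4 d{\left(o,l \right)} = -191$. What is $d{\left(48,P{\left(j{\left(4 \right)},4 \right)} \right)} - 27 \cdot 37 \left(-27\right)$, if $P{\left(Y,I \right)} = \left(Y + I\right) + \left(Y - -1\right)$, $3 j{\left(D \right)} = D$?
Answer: $\frac{108083}{4} \approx 27021.0$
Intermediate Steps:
$j{\left(D \right)} = \frac{D}{3}$
$P{\left(Y,I \right)} = 1 + I + 2 Y$ ($P{\left(Y,I \right)} = \left(I + Y\right) + \left(Y + 1\right) = \left(I + Y\right) + \left(1 + Y\right) = 1 + I + 2 Y$)
$d{\left(o,l \right)} = \frac{191}{4}$ ($d{\left(o,l \right)} = \left(- \frac{1}{4}\right) \left(-191\right) = \frac{191}{4}$)
$d{\left(48,P{\left(j{\left(4 \right)},4 \right)} \right)} - 27 \cdot 37 \left(-27\right) = \frac{191}{4} - 27 \cdot 37 \left(-27\right) = \frac{191}{4} - 999 \left(-27\right) = \frac{191}{4} - -26973 = \frac{191}{4} + 26973 = \frac{108083}{4}$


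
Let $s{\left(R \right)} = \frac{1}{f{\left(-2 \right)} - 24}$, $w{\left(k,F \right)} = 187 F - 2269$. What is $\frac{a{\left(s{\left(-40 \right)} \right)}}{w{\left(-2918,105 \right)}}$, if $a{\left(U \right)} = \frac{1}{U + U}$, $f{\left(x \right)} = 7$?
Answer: $- \frac{17}{34732} \approx -0.00048946$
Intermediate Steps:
$w{\left(k,F \right)} = -2269 + 187 F$
$s{\left(R \right)} = - \frac{1}{17}$ ($s{\left(R \right)} = \frac{1}{7 - 24} = \frac{1}{-17} = - \frac{1}{17}$)
$a{\left(U \right)} = \frac{1}{2 U}$
$\frac{a{\left(s{\left(-40 \right)} \right)}}{w{\left(-2918,105 \right)}} = \frac{\frac{1}{2} \frac{1}{- \frac{1}{17}}}{-2269 + 187 \cdot 105} = \frac{\frac{1}{2} \left(-17\right)}{-2269 + 19635} = - \frac{17}{2 \cdot 17366} = \left(- \frac{17}{2}\right) \frac{1}{17366} = - \frac{17}{34732}$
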